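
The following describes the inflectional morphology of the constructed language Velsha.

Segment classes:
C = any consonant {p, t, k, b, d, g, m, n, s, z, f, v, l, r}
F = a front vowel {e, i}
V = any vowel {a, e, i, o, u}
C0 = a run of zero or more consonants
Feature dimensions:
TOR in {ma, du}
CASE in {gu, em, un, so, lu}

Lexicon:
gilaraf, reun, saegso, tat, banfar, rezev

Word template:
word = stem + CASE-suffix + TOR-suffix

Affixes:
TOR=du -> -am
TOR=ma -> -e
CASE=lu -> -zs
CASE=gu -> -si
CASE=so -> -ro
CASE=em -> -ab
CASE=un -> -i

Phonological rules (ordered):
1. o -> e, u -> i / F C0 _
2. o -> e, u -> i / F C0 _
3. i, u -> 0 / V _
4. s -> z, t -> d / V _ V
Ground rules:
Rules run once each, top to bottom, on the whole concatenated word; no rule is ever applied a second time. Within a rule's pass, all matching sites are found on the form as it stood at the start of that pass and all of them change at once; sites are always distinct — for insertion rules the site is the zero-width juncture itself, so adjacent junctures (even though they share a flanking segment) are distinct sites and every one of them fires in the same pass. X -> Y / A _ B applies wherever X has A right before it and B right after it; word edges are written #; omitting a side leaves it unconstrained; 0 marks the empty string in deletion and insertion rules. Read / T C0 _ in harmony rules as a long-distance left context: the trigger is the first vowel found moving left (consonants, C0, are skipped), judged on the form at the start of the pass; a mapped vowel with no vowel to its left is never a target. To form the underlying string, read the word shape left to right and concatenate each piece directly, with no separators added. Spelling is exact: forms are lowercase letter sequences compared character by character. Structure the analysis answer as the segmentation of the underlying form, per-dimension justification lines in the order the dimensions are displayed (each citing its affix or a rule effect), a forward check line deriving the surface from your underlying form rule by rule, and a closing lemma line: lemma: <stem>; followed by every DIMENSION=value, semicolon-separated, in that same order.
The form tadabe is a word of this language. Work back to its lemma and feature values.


underlying: tat-ab-e
TOR=ma - signalled by the affix -e
CASE=em - signalled by the affix -ab
check: tatabe -> tatabe -> tatabe -> tatabe -> tadabe
lemma: tat; TOR=ma; CASE=em


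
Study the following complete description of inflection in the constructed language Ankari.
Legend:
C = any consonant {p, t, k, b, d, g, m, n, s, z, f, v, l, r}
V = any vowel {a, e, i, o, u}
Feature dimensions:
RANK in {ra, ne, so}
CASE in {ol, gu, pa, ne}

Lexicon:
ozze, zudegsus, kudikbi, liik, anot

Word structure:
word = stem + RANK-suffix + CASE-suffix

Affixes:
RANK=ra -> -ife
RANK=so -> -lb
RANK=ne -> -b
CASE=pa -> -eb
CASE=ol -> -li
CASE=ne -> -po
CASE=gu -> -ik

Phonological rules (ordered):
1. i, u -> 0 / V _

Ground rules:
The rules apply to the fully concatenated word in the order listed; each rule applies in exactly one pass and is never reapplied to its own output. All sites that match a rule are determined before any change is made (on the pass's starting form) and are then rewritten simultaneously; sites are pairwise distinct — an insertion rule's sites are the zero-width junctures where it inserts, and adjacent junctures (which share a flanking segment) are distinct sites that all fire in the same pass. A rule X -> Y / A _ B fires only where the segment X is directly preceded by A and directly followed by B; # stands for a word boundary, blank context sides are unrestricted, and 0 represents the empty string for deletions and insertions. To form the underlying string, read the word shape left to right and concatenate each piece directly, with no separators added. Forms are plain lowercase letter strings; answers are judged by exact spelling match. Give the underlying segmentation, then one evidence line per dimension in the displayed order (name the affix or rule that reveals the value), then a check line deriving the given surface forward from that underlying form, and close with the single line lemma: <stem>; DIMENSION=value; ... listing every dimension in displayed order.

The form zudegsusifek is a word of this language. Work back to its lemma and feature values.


underlying: zudegsus-ife-ik
RANK=ra - signalled by the affix -ife
CASE=gu - signalled by the affix -ik
check: zudegsusifeik -> zudegsusifek
lemma: zudegsus; RANK=ra; CASE=gu


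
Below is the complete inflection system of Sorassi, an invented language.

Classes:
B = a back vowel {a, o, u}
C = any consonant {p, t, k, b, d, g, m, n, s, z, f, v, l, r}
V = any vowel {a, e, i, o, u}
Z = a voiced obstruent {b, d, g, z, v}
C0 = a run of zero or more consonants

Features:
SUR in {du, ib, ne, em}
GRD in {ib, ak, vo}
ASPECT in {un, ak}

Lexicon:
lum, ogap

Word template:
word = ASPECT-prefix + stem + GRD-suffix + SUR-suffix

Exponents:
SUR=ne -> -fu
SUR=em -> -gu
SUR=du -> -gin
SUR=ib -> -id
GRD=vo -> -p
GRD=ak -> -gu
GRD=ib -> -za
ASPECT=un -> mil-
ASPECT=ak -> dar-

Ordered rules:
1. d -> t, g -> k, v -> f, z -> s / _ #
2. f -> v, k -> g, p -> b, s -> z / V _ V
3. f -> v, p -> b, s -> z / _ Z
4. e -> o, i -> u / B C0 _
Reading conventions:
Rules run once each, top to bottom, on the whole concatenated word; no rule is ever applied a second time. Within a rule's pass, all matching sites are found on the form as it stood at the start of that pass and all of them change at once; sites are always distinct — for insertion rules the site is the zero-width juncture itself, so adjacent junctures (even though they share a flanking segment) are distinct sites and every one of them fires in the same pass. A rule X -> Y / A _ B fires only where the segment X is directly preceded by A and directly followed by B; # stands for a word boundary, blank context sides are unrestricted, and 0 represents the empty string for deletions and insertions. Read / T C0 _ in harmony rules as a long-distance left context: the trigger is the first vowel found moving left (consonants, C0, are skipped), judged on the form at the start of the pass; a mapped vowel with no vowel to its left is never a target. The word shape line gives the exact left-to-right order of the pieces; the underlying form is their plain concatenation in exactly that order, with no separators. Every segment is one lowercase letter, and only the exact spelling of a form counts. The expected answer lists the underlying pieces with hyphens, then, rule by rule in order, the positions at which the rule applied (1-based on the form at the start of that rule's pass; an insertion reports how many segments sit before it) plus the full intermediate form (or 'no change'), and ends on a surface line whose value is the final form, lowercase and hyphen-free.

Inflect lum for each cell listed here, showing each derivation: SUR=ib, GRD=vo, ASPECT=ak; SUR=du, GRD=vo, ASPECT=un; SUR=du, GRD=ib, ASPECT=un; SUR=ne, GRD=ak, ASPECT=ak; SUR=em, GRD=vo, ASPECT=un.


cell SUR=ib, GRD=vo, ASPECT=ak:
underlying: dar-lum-p-id
1. d -> t, g -> k, v -> f, z -> s / _ #: fires at position(s) 9: darlumpit
2. f -> v, k -> g, p -> b, s -> z / V _ V: no change
3. f -> v, p -> b, s -> z / _ Z: no change
4. e -> o, i -> u / B C0 _: fires at position(s) 8: darlumput
surface: darlumput

cell SUR=du, GRD=vo, ASPECT=un:
underlying: mil-lum-p-gin
1. d -> t, g -> k, v -> f, z -> s / _ #: no change
2. f -> v, k -> g, p -> b, s -> z / V _ V: no change
3. f -> v, p -> b, s -> z / _ Z: fires at position(s) 7: millumbgin
4. e -> o, i -> u / B C0 _: fires at position(s) 9: millumbgun
surface: millumbgun

cell SUR=du, GRD=ib, ASPECT=un:
underlying: mil-lum-za-gin
1. d -> t, g -> k, v -> f, z -> s / _ #: no change
2. f -> v, k -> g, p -> b, s -> z / V _ V: no change
3. f -> v, p -> b, s -> z / _ Z: no change
4. e -> o, i -> u / B C0 _: fires at position(s) 10: millumzagun
surface: millumzagun

cell SUR=ne, GRD=ak, ASPECT=ak:
underlying: dar-lum-gu-fu
1. d -> t, g -> k, v -> f, z -> s / _ #: no change
2. f -> v, k -> g, p -> b, s -> z / V _ V: fires at position(s) 9: darlumguvu
3. f -> v, p -> b, s -> z / _ Z: no change
4. e -> o, i -> u / B C0 _: no change
surface: darlumguvu

cell SUR=em, GRD=vo, ASPECT=un:
underlying: mil-lum-p-gu
1. d -> t, g -> k, v -> f, z -> s / _ #: no change
2. f -> v, k -> g, p -> b, s -> z / V _ V: no change
3. f -> v, p -> b, s -> z / _ Z: fires at position(s) 7: millumbgu
4. e -> o, i -> u / B C0 _: no change
surface: millumbgu


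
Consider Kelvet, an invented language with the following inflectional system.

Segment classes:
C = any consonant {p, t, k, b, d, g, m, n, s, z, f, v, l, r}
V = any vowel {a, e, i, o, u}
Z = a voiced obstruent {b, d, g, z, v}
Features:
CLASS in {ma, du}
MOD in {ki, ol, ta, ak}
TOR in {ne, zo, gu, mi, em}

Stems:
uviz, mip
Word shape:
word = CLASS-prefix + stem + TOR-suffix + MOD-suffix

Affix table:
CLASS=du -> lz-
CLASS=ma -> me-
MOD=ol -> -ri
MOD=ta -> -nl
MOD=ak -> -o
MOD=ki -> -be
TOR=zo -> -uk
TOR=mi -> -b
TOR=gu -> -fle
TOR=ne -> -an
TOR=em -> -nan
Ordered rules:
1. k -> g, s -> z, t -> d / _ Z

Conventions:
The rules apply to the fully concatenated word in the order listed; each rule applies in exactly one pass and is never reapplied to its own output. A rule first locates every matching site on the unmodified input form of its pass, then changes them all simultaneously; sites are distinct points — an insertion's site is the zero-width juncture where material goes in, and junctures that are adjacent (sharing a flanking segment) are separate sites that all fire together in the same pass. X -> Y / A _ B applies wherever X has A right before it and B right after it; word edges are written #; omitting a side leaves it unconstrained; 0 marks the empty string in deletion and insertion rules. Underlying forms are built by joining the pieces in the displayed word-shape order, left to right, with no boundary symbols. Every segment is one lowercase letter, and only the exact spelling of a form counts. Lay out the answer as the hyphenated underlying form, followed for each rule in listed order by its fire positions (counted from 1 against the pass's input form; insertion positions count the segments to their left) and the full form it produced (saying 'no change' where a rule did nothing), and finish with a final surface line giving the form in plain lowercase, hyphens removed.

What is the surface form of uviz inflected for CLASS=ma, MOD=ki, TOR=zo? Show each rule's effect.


underlying: me-uviz-uk-be
1. k -> g, s -> z, t -> d / _ Z: fires at position(s) 8: meuvizugbe
surface: meuvizugbe


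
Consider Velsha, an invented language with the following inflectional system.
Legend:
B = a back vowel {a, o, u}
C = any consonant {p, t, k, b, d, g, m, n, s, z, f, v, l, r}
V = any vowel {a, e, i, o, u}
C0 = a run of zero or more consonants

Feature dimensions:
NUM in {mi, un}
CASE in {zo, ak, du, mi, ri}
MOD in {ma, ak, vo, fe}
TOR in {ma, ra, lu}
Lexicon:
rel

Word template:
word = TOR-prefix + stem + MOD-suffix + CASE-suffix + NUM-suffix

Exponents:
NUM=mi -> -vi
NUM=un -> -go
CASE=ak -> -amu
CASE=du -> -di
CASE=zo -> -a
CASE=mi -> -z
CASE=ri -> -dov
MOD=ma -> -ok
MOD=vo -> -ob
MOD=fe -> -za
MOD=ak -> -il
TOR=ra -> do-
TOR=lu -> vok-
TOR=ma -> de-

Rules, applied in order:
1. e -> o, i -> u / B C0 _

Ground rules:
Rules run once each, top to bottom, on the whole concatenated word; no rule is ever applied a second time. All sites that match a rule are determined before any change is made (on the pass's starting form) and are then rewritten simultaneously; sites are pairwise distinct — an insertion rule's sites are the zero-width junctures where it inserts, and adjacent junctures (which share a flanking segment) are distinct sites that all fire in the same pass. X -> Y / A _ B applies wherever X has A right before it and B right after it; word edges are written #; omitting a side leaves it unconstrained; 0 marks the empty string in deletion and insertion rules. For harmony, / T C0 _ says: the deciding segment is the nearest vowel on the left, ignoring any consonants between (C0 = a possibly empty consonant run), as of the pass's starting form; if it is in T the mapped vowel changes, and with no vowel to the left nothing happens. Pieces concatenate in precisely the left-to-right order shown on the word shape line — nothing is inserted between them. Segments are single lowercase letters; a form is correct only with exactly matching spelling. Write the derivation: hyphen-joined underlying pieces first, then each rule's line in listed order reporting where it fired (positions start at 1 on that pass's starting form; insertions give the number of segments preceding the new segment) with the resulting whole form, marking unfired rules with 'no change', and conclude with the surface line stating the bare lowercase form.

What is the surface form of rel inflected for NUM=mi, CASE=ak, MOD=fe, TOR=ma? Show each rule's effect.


underlying: de-rel-za-amu-vi
1. e -> o, i -> u / B C0 _: fires at position(s) 12: derelzaamuvu
surface: derelzaamuvu


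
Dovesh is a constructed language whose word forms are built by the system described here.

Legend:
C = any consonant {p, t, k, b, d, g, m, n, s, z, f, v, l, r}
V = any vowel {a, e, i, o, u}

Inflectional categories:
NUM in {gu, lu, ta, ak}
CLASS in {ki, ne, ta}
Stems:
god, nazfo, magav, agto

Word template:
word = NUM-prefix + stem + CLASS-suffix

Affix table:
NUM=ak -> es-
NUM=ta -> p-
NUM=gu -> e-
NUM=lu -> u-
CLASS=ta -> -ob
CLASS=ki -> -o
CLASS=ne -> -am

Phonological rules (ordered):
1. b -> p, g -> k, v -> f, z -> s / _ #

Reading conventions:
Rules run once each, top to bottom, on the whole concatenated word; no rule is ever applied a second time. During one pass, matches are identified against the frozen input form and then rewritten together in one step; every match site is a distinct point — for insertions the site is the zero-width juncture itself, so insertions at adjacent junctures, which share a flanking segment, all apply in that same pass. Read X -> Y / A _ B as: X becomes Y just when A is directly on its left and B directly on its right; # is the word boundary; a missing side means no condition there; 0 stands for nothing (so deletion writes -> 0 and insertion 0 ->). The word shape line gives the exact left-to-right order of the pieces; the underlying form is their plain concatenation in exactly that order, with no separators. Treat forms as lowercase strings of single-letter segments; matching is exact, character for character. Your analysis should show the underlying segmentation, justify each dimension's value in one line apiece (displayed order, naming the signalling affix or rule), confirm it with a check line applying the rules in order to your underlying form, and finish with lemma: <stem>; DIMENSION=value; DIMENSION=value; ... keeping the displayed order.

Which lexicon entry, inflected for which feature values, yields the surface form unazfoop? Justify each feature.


underlying: u-nazfo-ob
NUM=lu - signalled by the affix u-
CLASS=ta - signalled by the affix -ob
check: unazfoob -> unazfoop
lemma: nazfo; NUM=lu; CLASS=ta


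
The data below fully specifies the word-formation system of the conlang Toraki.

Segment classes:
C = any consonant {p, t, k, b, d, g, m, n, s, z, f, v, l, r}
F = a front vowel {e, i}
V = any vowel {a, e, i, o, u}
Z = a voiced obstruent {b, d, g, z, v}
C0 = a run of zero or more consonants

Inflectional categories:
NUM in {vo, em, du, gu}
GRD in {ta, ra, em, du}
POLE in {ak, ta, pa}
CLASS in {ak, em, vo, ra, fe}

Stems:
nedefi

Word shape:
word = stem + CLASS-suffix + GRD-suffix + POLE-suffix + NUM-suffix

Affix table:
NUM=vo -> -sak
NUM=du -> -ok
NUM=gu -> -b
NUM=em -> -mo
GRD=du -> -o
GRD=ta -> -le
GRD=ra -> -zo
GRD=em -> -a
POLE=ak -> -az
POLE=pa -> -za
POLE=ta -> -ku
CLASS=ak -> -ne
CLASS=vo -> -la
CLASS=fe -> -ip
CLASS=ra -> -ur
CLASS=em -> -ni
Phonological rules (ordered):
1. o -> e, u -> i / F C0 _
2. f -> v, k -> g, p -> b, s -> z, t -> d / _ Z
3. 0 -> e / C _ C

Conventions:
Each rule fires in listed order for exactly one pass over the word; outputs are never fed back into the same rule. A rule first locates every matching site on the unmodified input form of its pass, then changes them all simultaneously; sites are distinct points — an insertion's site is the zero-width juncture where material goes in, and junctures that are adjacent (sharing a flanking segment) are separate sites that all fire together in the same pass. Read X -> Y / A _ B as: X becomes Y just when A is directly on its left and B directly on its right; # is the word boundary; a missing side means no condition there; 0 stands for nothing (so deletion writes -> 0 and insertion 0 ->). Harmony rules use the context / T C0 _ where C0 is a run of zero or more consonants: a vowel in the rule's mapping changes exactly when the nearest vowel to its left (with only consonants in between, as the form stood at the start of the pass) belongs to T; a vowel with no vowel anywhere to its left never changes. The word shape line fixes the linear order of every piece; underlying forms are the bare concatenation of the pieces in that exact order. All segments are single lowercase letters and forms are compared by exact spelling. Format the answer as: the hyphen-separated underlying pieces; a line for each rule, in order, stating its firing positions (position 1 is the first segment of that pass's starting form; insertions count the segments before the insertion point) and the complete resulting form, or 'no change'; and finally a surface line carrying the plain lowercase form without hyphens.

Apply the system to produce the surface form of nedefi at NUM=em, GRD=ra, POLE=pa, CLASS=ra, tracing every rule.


underlying: nedefi-ur-zo-za-mo
1. o -> e, u -> i / F C0 _: fires at position(s) 7: nedefiirzozamo
2. f -> v, k -> g, p -> b, s -> z, t -> d / _ Z: no change
3. 0 -> e / C _ C: inserts after position(s) 8: nedefiirezozamo
surface: nedefiirezozamo


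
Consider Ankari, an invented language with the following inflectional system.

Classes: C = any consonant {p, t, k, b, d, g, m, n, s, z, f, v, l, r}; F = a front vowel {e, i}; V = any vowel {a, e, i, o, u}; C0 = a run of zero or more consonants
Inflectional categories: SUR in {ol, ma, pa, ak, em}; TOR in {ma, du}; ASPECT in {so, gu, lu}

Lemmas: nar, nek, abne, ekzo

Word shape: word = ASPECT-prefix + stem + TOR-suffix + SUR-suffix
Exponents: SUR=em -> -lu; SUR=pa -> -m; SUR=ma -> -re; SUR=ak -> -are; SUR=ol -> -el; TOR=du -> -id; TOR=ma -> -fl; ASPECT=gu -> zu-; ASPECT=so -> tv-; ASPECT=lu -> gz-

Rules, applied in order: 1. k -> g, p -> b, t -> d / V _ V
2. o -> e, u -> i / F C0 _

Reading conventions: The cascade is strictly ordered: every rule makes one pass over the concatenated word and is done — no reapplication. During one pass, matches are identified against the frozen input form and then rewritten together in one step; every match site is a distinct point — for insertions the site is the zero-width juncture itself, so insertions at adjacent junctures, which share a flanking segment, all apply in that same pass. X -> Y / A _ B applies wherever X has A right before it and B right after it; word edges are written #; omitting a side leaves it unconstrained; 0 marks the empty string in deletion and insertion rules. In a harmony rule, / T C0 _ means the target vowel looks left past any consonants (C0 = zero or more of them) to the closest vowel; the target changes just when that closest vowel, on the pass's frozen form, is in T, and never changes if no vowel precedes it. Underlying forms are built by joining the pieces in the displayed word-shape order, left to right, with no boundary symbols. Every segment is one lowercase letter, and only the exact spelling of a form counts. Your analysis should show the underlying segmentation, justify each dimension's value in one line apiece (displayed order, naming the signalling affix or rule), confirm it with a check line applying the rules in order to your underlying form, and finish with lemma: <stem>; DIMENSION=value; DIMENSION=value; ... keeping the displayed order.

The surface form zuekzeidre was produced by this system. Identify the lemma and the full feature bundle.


underlying: zu-ekzo-id-re
SUR=ma - signalled by the affix -re
TOR=du - signalled by the affix -id
ASPECT=gu - signalled by the affix zu-
check: zuekzoidre -> zuekzoidre -> zuekzeidre
lemma: ekzo; SUR=ma; TOR=du; ASPECT=gu


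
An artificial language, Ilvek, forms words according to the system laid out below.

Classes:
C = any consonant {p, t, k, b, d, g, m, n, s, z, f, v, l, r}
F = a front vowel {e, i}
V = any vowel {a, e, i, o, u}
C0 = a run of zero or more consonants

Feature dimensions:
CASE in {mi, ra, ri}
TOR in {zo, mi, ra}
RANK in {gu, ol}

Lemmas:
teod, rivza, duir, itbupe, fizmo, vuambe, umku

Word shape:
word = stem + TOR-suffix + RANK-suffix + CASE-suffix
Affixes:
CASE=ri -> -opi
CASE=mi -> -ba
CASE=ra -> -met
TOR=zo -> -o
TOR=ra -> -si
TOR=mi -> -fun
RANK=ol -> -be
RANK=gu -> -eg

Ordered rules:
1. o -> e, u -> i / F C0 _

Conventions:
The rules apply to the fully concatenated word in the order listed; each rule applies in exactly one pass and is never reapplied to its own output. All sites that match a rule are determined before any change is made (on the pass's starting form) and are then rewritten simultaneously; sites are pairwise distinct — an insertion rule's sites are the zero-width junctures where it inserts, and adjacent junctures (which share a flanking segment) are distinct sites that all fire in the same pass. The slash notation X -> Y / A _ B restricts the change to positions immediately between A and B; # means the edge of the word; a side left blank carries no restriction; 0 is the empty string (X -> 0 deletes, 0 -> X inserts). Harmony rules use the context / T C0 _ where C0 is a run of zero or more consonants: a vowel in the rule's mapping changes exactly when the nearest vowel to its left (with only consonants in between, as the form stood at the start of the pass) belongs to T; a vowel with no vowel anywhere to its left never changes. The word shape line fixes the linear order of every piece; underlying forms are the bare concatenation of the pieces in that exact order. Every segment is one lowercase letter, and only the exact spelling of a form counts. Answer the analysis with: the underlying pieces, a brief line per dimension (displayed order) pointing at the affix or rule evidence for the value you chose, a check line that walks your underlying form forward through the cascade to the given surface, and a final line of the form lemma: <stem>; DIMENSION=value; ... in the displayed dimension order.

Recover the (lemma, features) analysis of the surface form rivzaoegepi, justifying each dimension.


underlying: rivza-o-eg-opi
CASE=ri - signalled by the affix -opi
TOR=zo - signalled by the affix -o
RANK=gu - signalled by the affix -eg
check: rivzaoegopi -> rivzaoegepi
lemma: rivza; CASE=ri; TOR=zo; RANK=gu


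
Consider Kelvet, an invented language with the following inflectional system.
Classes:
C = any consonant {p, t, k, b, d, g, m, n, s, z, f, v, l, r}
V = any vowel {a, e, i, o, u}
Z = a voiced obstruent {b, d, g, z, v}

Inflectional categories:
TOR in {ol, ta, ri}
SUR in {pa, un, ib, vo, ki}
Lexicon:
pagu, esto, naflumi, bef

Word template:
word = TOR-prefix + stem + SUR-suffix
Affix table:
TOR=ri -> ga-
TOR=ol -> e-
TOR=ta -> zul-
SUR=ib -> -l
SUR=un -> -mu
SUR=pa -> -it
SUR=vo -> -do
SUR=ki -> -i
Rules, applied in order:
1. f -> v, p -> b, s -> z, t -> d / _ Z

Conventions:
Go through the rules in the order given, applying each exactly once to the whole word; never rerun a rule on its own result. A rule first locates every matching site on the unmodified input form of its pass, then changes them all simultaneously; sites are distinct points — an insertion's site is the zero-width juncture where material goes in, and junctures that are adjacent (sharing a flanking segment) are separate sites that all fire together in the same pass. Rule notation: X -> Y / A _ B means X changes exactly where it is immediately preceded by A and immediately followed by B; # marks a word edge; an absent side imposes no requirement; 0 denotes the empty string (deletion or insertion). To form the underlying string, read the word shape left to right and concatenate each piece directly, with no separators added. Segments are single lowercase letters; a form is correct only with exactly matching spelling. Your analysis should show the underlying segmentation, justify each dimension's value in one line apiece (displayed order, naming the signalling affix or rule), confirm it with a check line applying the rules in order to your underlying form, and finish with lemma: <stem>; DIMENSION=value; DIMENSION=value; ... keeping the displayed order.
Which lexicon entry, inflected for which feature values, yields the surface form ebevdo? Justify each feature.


underlying: e-bef-do
TOR=ol - signalled by the affix e-
SUR=vo - signalled by the affix -do
check: ebefdo -> ebevdo
lemma: bef; TOR=ol; SUR=vo


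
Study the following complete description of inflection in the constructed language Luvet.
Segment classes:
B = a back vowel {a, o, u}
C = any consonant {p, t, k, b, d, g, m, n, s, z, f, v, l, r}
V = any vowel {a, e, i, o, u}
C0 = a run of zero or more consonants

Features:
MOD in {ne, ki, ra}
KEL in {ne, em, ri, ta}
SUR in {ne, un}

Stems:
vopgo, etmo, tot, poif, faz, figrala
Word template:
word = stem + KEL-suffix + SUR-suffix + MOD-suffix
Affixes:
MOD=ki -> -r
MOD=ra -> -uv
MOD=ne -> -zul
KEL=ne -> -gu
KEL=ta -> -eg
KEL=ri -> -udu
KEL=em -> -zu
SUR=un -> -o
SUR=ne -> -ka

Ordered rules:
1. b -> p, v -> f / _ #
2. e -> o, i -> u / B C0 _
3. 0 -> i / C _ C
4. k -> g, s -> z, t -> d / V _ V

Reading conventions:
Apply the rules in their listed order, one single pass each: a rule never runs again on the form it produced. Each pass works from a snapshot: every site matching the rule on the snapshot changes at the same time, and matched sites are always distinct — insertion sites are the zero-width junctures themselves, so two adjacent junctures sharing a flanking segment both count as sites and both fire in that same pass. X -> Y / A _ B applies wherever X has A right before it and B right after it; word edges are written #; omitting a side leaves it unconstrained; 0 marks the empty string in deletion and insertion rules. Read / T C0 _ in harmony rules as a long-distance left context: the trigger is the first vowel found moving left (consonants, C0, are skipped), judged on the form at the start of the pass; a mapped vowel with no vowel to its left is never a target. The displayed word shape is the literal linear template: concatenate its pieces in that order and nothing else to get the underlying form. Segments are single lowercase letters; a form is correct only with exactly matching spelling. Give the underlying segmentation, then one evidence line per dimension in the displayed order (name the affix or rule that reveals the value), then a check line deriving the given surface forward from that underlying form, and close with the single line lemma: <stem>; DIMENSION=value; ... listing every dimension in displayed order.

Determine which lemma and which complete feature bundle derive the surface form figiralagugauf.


underlying: figrala-gu-ka-uv
MOD=ra - signalled by the affix -uv
KEL=ne - signalled by the affix -gu
SUR=ne - signalled by the affix -ka
check: figralagukauv -> figralagukauf -> figralagukauf -> figiralagukauf -> figiralagugauf
lemma: figrala; MOD=ra; KEL=ne; SUR=ne


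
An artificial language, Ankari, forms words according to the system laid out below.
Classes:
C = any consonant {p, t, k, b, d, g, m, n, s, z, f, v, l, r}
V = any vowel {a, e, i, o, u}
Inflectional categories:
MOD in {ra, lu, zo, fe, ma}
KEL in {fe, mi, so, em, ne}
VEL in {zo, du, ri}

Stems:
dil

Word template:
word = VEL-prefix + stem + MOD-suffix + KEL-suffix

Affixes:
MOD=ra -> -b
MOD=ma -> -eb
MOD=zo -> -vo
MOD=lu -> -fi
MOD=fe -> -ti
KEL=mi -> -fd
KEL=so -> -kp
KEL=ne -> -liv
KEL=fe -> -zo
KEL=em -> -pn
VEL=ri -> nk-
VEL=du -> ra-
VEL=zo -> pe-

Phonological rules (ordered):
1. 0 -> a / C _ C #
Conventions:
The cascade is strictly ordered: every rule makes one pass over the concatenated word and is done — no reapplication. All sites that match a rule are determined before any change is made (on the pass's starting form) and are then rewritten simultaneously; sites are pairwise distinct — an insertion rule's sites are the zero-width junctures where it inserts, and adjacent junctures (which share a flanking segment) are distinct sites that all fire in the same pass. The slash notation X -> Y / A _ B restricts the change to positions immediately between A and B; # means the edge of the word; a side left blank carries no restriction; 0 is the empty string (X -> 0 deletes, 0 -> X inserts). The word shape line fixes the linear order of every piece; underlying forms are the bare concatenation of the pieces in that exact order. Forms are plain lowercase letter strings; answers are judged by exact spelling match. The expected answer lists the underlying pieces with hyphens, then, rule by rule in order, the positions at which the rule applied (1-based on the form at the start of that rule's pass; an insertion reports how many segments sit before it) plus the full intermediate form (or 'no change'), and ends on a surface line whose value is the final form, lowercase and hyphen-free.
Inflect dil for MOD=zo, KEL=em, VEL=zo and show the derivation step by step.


underlying: pe-dil-vo-pn
1. 0 -> a / C _ C #: inserts after position(s) 8: pedilvopan
surface: pedilvopan


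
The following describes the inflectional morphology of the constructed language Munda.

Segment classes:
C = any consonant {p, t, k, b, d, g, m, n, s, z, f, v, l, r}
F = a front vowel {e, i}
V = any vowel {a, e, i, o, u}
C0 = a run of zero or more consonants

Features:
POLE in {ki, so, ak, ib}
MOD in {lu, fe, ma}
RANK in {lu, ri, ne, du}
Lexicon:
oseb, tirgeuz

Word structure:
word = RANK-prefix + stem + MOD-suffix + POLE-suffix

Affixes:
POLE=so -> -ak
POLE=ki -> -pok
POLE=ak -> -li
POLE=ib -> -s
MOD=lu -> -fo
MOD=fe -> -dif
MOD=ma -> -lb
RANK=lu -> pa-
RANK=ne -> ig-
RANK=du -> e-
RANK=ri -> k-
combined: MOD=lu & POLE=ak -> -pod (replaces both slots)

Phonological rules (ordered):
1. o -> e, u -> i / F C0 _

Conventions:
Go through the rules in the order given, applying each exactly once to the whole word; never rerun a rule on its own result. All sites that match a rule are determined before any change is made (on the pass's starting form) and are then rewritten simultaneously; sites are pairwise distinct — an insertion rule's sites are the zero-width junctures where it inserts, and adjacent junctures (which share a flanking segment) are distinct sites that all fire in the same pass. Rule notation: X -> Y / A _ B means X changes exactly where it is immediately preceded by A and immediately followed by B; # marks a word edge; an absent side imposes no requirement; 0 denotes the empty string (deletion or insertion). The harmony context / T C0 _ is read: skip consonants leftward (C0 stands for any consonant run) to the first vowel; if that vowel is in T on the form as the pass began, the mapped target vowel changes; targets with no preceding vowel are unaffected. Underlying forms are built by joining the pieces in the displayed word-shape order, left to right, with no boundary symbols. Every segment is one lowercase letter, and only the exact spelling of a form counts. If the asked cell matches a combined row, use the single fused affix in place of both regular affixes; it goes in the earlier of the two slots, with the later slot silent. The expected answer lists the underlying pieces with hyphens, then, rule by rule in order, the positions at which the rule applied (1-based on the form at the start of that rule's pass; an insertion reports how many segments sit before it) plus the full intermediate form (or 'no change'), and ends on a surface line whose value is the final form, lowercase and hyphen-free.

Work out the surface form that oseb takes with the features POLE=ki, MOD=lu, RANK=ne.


underlying: ig-oseb-fo-pok
1. o -> e, u -> i / F C0 _: fires at position(s) 3, 8: igesebfepok
surface: igesebfepok


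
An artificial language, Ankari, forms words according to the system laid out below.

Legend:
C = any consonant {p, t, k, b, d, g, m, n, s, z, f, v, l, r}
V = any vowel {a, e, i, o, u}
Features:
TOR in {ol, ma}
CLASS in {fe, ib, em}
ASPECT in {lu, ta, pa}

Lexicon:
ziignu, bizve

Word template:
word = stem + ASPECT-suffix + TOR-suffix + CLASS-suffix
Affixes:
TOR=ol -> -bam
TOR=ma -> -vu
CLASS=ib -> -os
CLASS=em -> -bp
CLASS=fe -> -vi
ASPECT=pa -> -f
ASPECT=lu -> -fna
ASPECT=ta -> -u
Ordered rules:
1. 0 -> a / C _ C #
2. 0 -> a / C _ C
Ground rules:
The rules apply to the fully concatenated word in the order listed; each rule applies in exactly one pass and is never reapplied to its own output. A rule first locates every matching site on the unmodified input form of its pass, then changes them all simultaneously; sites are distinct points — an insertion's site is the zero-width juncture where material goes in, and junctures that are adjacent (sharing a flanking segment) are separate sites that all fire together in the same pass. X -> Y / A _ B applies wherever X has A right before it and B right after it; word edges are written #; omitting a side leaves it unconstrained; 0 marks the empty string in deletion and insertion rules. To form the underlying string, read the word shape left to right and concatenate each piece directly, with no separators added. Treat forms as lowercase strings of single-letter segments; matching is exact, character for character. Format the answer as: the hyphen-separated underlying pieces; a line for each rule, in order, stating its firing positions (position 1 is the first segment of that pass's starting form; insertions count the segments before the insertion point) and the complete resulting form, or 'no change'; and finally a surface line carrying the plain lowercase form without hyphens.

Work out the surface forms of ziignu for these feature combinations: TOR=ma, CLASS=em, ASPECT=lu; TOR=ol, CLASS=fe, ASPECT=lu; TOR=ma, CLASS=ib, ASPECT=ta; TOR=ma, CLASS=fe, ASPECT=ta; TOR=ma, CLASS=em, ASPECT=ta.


cell TOR=ma, CLASS=em, ASPECT=lu:
underlying: ziignu-fna-vu-bp
1. 0 -> a / C _ C #: inserts after position(s) 12: ziignufnavubap
2. 0 -> a / C _ C: inserts after position(s) 4, 7: ziiganufanavubap
surface: ziiganufanavubap

cell TOR=ol, CLASS=fe, ASPECT=lu:
underlying: ziignu-fna-bam-vi
1. 0 -> a / C _ C #: no change
2. 0 -> a / C _ C: inserts after position(s) 4, 7, 12: ziiganufanabamavi
surface: ziiganufanabamavi

cell TOR=ma, CLASS=ib, ASPECT=ta:
underlying: ziignu-u-vu-os
1. 0 -> a / C _ C #: no change
2. 0 -> a / C _ C: inserts after position(s) 4: ziiganuuvuos
surface: ziiganuuvuos

cell TOR=ma, CLASS=fe, ASPECT=ta:
underlying: ziignu-u-vu-vi
1. 0 -> a / C _ C #: no change
2. 0 -> a / C _ C: inserts after position(s) 4: ziiganuuvuvi
surface: ziiganuuvuvi

cell TOR=ma, CLASS=em, ASPECT=ta:
underlying: ziignu-u-vu-bp
1. 0 -> a / C _ C #: inserts after position(s) 10: ziignuuvubap
2. 0 -> a / C _ C: inserts after position(s) 4: ziiganuuvubap
surface: ziiganuuvubap


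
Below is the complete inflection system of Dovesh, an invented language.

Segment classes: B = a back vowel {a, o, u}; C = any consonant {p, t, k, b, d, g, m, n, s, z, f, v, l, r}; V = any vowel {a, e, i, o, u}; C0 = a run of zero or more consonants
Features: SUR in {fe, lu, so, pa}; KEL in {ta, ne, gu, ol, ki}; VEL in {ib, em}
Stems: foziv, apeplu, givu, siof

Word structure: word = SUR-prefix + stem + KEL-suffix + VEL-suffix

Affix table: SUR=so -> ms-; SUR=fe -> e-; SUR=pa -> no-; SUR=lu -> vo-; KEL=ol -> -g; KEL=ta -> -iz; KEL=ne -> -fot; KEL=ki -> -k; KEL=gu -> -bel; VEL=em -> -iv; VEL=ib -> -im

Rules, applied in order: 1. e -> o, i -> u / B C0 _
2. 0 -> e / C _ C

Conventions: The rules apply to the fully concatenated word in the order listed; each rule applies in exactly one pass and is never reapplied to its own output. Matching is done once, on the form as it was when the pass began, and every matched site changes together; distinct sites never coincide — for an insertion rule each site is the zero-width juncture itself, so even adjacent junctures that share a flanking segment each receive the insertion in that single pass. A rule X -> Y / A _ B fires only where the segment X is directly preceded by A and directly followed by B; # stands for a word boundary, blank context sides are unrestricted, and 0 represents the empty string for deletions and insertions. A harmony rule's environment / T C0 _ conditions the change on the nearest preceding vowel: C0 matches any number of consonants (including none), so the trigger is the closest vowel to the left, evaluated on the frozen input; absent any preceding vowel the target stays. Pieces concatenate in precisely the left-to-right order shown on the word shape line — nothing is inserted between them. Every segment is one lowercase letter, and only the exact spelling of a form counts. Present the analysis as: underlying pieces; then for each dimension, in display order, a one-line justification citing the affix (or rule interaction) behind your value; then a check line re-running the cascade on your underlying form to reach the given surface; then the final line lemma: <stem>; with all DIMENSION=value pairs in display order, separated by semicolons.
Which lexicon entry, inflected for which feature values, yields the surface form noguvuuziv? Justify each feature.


underlying: no-givu-iz-iv
SUR=pa - signalled by the affix no-
KEL=ta - signalled by the affix -iz
VEL=em - signalled by the affix -iv
check: nogivuiziv -> noguvuuziv -> noguvuuziv
lemma: givu; SUR=pa; KEL=ta; VEL=em


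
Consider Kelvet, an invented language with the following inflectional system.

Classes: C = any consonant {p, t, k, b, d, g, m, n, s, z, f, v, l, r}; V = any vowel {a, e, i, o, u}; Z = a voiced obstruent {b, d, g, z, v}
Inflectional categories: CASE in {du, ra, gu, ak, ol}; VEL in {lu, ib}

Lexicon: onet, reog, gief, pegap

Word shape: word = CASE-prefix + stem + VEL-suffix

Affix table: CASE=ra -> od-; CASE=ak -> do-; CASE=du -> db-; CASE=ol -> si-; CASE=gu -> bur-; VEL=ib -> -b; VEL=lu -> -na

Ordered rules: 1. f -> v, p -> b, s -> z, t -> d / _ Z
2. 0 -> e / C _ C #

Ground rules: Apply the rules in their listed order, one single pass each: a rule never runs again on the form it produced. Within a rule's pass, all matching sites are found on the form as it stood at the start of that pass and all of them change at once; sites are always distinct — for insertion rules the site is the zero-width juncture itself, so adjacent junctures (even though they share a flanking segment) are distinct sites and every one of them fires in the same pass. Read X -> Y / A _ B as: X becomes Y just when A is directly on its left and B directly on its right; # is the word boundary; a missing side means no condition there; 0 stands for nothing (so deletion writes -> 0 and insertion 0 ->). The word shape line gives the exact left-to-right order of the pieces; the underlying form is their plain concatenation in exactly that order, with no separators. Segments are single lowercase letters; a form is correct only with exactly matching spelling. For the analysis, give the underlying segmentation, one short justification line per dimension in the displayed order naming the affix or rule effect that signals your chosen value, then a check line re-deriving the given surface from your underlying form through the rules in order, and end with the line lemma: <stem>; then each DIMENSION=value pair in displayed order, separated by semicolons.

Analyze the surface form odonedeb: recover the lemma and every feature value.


underlying: od-onet-b
CASE=ra - signalled by the affix od-
VEL=ib - signalled by the affix -b
check: odonetb -> odonedb -> odonedeb
lemma: onet; CASE=ra; VEL=ib


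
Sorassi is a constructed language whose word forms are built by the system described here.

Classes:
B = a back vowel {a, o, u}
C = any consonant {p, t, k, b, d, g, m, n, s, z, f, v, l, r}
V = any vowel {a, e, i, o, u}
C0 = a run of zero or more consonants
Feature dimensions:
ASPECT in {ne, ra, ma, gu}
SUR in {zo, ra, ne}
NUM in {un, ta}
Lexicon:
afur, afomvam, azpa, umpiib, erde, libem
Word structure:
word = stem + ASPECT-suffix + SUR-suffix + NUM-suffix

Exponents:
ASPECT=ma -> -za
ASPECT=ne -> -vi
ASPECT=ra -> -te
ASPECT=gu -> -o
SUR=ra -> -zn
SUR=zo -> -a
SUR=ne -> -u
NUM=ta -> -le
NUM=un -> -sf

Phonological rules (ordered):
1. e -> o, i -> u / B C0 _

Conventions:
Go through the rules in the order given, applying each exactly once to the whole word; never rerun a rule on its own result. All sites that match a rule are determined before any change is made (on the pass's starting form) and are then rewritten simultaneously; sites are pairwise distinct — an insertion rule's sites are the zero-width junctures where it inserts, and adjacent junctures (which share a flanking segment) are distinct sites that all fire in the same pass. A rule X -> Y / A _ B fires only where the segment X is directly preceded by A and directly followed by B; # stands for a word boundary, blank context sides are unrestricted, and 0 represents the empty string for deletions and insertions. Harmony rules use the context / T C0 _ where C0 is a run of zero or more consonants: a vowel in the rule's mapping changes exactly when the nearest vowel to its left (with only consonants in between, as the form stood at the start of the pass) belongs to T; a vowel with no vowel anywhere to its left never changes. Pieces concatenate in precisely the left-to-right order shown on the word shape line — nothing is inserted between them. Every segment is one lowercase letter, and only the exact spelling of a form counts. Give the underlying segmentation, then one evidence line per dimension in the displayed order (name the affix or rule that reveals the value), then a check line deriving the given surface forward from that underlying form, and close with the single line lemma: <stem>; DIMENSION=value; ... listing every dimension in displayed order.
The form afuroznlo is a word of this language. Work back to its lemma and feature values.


underlying: afur-o-zn-le
ASPECT=gu - signalled by the affix -o
SUR=ra - signalled by the affix -zn
NUM=ta - signalled by the affix -le
check: afuroznle -> afuroznlo
lemma: afur; ASPECT=gu; SUR=ra; NUM=ta
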